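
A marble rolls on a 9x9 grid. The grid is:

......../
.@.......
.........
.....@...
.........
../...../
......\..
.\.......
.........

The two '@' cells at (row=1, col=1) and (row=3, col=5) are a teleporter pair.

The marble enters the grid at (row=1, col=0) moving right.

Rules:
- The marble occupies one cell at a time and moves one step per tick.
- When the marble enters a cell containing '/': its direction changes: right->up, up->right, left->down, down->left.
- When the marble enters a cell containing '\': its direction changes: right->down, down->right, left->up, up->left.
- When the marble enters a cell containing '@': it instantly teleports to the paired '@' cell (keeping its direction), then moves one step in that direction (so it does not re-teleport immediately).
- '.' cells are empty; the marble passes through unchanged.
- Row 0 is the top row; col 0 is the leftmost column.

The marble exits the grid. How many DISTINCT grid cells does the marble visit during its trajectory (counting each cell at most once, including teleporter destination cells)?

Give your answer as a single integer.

Step 1: enter (1,0), '.' pass, move right to (1,1)
Step 2: enter (1,1), '@' teleport (1,1)->(3,5), also enter (3,5), move right to (3,6)
Step 3: enter (3,6), '.' pass, move right to (3,7)
Step 4: enter (3,7), '.' pass, move right to (3,8)
Step 5: enter (3,8), '.' pass, move right to (3,9)
Step 6: at (3,9) — EXIT via right edge, pos 3
Distinct cells visited: 6 (path length 6)

Answer: 6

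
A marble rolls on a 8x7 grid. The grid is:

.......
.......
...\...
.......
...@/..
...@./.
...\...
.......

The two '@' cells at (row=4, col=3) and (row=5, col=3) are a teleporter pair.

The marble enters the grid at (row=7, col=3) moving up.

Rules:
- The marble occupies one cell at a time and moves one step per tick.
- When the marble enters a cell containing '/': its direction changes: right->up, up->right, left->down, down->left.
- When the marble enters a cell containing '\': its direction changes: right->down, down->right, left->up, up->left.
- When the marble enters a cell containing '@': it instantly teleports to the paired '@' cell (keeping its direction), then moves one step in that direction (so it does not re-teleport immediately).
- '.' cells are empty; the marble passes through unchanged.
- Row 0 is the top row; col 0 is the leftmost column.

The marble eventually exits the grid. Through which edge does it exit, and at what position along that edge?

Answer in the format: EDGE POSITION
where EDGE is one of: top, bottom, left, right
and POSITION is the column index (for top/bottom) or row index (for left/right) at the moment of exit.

Answer: left 6

Derivation:
Step 1: enter (7,3), '.' pass, move up to (6,3)
Step 2: enter (6,3), '\' deflects up->left, move left to (6,2)
Step 3: enter (6,2), '.' pass, move left to (6,1)
Step 4: enter (6,1), '.' pass, move left to (6,0)
Step 5: enter (6,0), '.' pass, move left to (6,-1)
Step 6: at (6,-1) — EXIT via left edge, pos 6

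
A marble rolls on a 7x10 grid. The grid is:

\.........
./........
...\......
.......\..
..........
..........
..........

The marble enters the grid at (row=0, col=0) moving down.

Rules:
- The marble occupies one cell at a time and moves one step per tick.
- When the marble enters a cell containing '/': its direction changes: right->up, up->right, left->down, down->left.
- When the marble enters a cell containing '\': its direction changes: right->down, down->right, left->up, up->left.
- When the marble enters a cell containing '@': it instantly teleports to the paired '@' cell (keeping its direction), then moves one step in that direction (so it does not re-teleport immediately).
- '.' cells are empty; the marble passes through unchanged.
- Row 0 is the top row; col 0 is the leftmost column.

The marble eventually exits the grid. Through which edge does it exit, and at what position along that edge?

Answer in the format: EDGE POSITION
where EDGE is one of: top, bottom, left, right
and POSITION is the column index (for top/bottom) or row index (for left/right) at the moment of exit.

Step 1: enter (0,0), '\' deflects down->right, move right to (0,1)
Step 2: enter (0,1), '.' pass, move right to (0,2)
Step 3: enter (0,2), '.' pass, move right to (0,3)
Step 4: enter (0,3), '.' pass, move right to (0,4)
Step 5: enter (0,4), '.' pass, move right to (0,5)
Step 6: enter (0,5), '.' pass, move right to (0,6)
Step 7: enter (0,6), '.' pass, move right to (0,7)
Step 8: enter (0,7), '.' pass, move right to (0,8)
Step 9: enter (0,8), '.' pass, move right to (0,9)
Step 10: enter (0,9), '.' pass, move right to (0,10)
Step 11: at (0,10) — EXIT via right edge, pos 0

Answer: right 0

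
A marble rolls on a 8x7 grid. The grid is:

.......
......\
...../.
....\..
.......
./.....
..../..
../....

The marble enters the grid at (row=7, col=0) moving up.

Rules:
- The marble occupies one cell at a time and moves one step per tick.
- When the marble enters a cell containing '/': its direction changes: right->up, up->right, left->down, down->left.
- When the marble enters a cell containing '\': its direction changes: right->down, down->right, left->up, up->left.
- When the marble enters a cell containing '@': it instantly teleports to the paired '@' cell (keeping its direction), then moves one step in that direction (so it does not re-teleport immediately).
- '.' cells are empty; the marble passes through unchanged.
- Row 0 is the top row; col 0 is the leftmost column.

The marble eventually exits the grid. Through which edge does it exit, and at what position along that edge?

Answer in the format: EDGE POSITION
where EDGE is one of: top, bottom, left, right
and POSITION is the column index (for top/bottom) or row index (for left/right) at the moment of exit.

Step 1: enter (7,0), '.' pass, move up to (6,0)
Step 2: enter (6,0), '.' pass, move up to (5,0)
Step 3: enter (5,0), '.' pass, move up to (4,0)
Step 4: enter (4,0), '.' pass, move up to (3,0)
Step 5: enter (3,0), '.' pass, move up to (2,0)
Step 6: enter (2,0), '.' pass, move up to (1,0)
Step 7: enter (1,0), '.' pass, move up to (0,0)
Step 8: enter (0,0), '.' pass, move up to (-1,0)
Step 9: at (-1,0) — EXIT via top edge, pos 0

Answer: top 0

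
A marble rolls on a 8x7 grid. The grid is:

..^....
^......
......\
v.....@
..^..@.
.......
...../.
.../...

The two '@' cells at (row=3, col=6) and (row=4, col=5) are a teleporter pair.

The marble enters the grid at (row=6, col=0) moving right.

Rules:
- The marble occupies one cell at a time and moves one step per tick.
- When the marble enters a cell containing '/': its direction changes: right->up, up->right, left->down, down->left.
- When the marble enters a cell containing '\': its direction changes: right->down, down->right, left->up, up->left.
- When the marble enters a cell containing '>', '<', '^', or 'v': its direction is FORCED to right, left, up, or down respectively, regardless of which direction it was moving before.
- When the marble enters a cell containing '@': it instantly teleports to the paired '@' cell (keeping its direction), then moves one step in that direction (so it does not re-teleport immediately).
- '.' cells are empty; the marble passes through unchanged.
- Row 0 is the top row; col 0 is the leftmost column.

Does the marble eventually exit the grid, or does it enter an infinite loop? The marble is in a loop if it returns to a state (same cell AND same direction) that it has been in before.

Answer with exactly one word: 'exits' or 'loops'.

Answer: exits

Derivation:
Step 1: enter (6,0), '.' pass, move right to (6,1)
Step 2: enter (6,1), '.' pass, move right to (6,2)
Step 3: enter (6,2), '.' pass, move right to (6,3)
Step 4: enter (6,3), '.' pass, move right to (6,4)
Step 5: enter (6,4), '.' pass, move right to (6,5)
Step 6: enter (6,5), '/' deflects right->up, move up to (5,5)
Step 7: enter (5,5), '.' pass, move up to (4,5)
Step 8: enter (4,5), '@' teleport (4,5)->(3,6), also enter (3,6), move up to (2,6)
Step 9: enter (2,6), '\' deflects up->left, move left to (2,5)
Step 10: enter (2,5), '.' pass, move left to (2,4)
Step 11: enter (2,4), '.' pass, move left to (2,3)
Step 12: enter (2,3), '.' pass, move left to (2,2)
Step 13: enter (2,2), '.' pass, move left to (2,1)
Step 14: enter (2,1), '.' pass, move left to (2,0)
Step 15: enter (2,0), '.' pass, move left to (2,-1)
Step 16: at (2,-1) — EXIT via left edge, pos 2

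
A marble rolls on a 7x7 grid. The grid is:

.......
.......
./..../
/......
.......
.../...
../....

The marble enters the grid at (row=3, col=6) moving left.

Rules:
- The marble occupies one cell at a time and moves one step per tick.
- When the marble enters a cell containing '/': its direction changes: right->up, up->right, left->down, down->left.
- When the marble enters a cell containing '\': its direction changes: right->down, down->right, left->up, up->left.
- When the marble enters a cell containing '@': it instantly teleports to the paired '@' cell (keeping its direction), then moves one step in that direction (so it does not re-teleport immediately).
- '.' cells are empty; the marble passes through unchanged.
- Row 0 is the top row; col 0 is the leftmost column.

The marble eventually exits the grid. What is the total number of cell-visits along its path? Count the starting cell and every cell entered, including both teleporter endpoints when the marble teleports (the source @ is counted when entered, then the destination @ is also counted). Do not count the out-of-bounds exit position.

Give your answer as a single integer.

Step 1: enter (3,6), '.' pass, move left to (3,5)
Step 2: enter (3,5), '.' pass, move left to (3,4)
Step 3: enter (3,4), '.' pass, move left to (3,3)
Step 4: enter (3,3), '.' pass, move left to (3,2)
Step 5: enter (3,2), '.' pass, move left to (3,1)
Step 6: enter (3,1), '.' pass, move left to (3,0)
Step 7: enter (3,0), '/' deflects left->down, move down to (4,0)
Step 8: enter (4,0), '.' pass, move down to (5,0)
Step 9: enter (5,0), '.' pass, move down to (6,0)
Step 10: enter (6,0), '.' pass, move down to (7,0)
Step 11: at (7,0) — EXIT via bottom edge, pos 0
Path length (cell visits): 10

Answer: 10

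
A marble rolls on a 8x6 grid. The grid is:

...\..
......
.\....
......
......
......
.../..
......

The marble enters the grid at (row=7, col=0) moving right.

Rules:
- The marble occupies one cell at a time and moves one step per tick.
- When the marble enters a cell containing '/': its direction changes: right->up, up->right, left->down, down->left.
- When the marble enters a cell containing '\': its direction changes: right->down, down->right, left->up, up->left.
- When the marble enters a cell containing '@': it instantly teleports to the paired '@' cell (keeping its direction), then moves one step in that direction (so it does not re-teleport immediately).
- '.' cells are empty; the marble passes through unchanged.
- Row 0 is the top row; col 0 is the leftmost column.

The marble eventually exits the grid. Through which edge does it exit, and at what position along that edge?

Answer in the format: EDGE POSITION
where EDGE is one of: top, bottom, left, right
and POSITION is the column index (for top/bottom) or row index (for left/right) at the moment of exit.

Answer: right 7

Derivation:
Step 1: enter (7,0), '.' pass, move right to (7,1)
Step 2: enter (7,1), '.' pass, move right to (7,2)
Step 3: enter (7,2), '.' pass, move right to (7,3)
Step 4: enter (7,3), '.' pass, move right to (7,4)
Step 5: enter (7,4), '.' pass, move right to (7,5)
Step 6: enter (7,5), '.' pass, move right to (7,6)
Step 7: at (7,6) — EXIT via right edge, pos 7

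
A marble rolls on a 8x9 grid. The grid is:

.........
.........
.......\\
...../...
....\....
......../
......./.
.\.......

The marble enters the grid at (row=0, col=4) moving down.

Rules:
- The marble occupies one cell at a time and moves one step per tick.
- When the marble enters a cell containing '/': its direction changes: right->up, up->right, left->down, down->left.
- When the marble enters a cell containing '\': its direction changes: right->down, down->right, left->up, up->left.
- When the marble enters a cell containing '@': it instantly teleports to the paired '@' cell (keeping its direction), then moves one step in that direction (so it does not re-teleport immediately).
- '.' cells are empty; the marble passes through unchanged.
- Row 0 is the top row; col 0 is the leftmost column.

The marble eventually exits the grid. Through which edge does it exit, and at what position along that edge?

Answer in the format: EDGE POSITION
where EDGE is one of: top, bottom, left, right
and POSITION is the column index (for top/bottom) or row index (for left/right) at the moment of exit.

Answer: right 4

Derivation:
Step 1: enter (0,4), '.' pass, move down to (1,4)
Step 2: enter (1,4), '.' pass, move down to (2,4)
Step 3: enter (2,4), '.' pass, move down to (3,4)
Step 4: enter (3,4), '.' pass, move down to (4,4)
Step 5: enter (4,4), '\' deflects down->right, move right to (4,5)
Step 6: enter (4,5), '.' pass, move right to (4,6)
Step 7: enter (4,6), '.' pass, move right to (4,7)
Step 8: enter (4,7), '.' pass, move right to (4,8)
Step 9: enter (4,8), '.' pass, move right to (4,9)
Step 10: at (4,9) — EXIT via right edge, pos 4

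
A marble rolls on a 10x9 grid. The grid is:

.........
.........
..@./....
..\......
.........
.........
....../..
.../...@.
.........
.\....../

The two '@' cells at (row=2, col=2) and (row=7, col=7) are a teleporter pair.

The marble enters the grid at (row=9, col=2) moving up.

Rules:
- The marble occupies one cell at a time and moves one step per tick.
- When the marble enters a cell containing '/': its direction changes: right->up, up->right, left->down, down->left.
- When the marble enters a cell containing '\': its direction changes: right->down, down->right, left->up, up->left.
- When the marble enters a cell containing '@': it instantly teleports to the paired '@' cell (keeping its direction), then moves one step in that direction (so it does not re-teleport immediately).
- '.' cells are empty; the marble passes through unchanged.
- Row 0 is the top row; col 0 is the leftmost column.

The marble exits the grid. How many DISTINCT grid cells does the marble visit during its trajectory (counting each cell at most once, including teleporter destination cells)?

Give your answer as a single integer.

Step 1: enter (9,2), '.' pass, move up to (8,2)
Step 2: enter (8,2), '.' pass, move up to (7,2)
Step 3: enter (7,2), '.' pass, move up to (6,2)
Step 4: enter (6,2), '.' pass, move up to (5,2)
Step 5: enter (5,2), '.' pass, move up to (4,2)
Step 6: enter (4,2), '.' pass, move up to (3,2)
Step 7: enter (3,2), '\' deflects up->left, move left to (3,1)
Step 8: enter (3,1), '.' pass, move left to (3,0)
Step 9: enter (3,0), '.' pass, move left to (3,-1)
Step 10: at (3,-1) — EXIT via left edge, pos 3
Distinct cells visited: 9 (path length 9)

Answer: 9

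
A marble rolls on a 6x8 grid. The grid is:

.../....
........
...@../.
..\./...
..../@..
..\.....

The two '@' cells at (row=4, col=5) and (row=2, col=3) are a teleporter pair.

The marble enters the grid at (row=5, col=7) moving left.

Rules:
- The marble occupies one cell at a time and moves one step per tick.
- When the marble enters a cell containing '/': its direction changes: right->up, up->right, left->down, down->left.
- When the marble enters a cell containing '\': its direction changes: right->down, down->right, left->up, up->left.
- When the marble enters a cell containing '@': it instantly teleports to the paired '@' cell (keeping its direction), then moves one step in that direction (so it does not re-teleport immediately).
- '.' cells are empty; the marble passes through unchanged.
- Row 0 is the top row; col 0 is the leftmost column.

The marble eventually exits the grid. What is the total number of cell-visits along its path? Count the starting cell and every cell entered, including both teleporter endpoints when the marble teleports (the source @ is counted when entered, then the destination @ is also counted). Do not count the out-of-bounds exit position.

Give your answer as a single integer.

Answer: 10

Derivation:
Step 1: enter (5,7), '.' pass, move left to (5,6)
Step 2: enter (5,6), '.' pass, move left to (5,5)
Step 3: enter (5,5), '.' pass, move left to (5,4)
Step 4: enter (5,4), '.' pass, move left to (5,3)
Step 5: enter (5,3), '.' pass, move left to (5,2)
Step 6: enter (5,2), '\' deflects left->up, move up to (4,2)
Step 7: enter (4,2), '.' pass, move up to (3,2)
Step 8: enter (3,2), '\' deflects up->left, move left to (3,1)
Step 9: enter (3,1), '.' pass, move left to (3,0)
Step 10: enter (3,0), '.' pass, move left to (3,-1)
Step 11: at (3,-1) — EXIT via left edge, pos 3
Path length (cell visits): 10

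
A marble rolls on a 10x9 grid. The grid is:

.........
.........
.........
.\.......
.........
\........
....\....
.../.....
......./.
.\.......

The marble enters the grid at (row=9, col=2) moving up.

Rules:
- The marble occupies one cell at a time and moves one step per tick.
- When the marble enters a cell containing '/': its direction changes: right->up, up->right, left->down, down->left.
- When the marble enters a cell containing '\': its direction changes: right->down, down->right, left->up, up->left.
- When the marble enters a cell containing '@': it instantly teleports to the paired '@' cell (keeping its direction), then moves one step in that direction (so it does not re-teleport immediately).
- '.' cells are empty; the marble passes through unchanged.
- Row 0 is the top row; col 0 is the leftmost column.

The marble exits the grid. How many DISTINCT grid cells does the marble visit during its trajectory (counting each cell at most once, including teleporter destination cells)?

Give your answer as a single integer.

Answer: 10

Derivation:
Step 1: enter (9,2), '.' pass, move up to (8,2)
Step 2: enter (8,2), '.' pass, move up to (7,2)
Step 3: enter (7,2), '.' pass, move up to (6,2)
Step 4: enter (6,2), '.' pass, move up to (5,2)
Step 5: enter (5,2), '.' pass, move up to (4,2)
Step 6: enter (4,2), '.' pass, move up to (3,2)
Step 7: enter (3,2), '.' pass, move up to (2,2)
Step 8: enter (2,2), '.' pass, move up to (1,2)
Step 9: enter (1,2), '.' pass, move up to (0,2)
Step 10: enter (0,2), '.' pass, move up to (-1,2)
Step 11: at (-1,2) — EXIT via top edge, pos 2
Distinct cells visited: 10 (path length 10)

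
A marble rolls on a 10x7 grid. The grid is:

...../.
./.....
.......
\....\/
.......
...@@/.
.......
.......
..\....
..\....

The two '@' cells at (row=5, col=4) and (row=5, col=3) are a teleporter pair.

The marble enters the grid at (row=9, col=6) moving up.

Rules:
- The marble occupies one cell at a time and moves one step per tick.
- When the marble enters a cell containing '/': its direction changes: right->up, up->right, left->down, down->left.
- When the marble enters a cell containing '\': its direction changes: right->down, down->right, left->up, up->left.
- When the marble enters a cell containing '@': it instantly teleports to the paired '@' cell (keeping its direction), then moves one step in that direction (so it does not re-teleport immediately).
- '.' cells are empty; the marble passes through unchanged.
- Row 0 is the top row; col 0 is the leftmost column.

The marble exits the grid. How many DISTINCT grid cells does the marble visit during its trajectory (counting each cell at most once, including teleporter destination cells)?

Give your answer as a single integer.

Step 1: enter (9,6), '.' pass, move up to (8,6)
Step 2: enter (8,6), '.' pass, move up to (7,6)
Step 3: enter (7,6), '.' pass, move up to (6,6)
Step 4: enter (6,6), '.' pass, move up to (5,6)
Step 5: enter (5,6), '.' pass, move up to (4,6)
Step 6: enter (4,6), '.' pass, move up to (3,6)
Step 7: enter (3,6), '/' deflects up->right, move right to (3,7)
Step 8: at (3,7) — EXIT via right edge, pos 3
Distinct cells visited: 7 (path length 7)

Answer: 7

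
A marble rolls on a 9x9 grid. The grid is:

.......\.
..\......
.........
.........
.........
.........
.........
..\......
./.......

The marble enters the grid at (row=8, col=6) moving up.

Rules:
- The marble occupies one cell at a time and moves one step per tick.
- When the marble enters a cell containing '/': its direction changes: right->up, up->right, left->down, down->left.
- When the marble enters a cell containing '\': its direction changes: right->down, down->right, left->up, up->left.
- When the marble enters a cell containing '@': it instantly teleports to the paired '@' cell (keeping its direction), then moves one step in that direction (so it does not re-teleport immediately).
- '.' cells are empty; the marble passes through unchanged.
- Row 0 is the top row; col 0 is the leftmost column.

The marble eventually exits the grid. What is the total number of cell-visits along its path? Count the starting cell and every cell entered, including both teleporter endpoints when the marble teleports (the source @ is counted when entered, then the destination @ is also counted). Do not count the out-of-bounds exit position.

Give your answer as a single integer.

Step 1: enter (8,6), '.' pass, move up to (7,6)
Step 2: enter (7,6), '.' pass, move up to (6,6)
Step 3: enter (6,6), '.' pass, move up to (5,6)
Step 4: enter (5,6), '.' pass, move up to (4,6)
Step 5: enter (4,6), '.' pass, move up to (3,6)
Step 6: enter (3,6), '.' pass, move up to (2,6)
Step 7: enter (2,6), '.' pass, move up to (1,6)
Step 8: enter (1,6), '.' pass, move up to (0,6)
Step 9: enter (0,6), '.' pass, move up to (-1,6)
Step 10: at (-1,6) — EXIT via top edge, pos 6
Path length (cell visits): 9

Answer: 9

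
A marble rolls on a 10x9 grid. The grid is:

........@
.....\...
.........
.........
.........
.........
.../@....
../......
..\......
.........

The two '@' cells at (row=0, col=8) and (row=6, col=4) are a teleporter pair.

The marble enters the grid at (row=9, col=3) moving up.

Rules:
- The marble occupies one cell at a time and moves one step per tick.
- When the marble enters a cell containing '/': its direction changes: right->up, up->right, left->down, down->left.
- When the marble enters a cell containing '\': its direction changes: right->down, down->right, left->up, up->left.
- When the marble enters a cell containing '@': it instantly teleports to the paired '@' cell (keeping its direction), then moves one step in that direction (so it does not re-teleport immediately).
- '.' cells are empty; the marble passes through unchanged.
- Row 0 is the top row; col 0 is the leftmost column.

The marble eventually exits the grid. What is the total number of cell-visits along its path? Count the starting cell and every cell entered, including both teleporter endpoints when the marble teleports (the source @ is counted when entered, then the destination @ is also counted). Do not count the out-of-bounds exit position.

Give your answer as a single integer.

Answer: 6

Derivation:
Step 1: enter (9,3), '.' pass, move up to (8,3)
Step 2: enter (8,3), '.' pass, move up to (7,3)
Step 3: enter (7,3), '.' pass, move up to (6,3)
Step 4: enter (6,3), '/' deflects up->right, move right to (6,4)
Step 5: enter (6,4), '@' teleport (6,4)->(0,8), also enter (0,8), move right to (0,9)
Step 6: at (0,9) — EXIT via right edge, pos 0
Path length (cell visits): 6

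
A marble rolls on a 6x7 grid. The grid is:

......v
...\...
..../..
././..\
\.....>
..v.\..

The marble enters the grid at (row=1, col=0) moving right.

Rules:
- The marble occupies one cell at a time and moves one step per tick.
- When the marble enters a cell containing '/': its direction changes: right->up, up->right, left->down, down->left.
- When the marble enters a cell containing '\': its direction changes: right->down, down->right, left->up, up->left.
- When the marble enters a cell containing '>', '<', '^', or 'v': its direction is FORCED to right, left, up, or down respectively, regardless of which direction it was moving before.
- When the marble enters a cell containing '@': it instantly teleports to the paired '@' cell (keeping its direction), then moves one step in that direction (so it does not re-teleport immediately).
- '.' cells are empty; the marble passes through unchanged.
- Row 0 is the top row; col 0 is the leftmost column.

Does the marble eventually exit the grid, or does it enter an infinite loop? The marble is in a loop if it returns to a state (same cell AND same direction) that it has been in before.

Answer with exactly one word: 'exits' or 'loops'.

Step 1: enter (1,0), '.' pass, move right to (1,1)
Step 2: enter (1,1), '.' pass, move right to (1,2)
Step 3: enter (1,2), '.' pass, move right to (1,3)
Step 4: enter (1,3), '\' deflects right->down, move down to (2,3)
Step 5: enter (2,3), '.' pass, move down to (3,3)
Step 6: enter (3,3), '/' deflects down->left, move left to (3,2)
Step 7: enter (3,2), '.' pass, move left to (3,1)
Step 8: enter (3,1), '/' deflects left->down, move down to (4,1)
Step 9: enter (4,1), '.' pass, move down to (5,1)
Step 10: enter (5,1), '.' pass, move down to (6,1)
Step 11: at (6,1) — EXIT via bottom edge, pos 1

Answer: exits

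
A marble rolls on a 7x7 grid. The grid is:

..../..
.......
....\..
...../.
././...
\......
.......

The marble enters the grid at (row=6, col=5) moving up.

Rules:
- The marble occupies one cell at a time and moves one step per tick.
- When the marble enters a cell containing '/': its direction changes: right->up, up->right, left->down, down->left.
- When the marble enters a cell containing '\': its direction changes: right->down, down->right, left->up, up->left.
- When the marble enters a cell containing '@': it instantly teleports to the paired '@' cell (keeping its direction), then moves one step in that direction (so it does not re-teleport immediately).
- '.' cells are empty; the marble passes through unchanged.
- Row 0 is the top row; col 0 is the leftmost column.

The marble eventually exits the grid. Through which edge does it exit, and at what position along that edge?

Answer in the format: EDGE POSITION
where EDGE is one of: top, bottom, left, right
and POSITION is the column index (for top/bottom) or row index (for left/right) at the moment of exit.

Step 1: enter (6,5), '.' pass, move up to (5,5)
Step 2: enter (5,5), '.' pass, move up to (4,5)
Step 3: enter (4,5), '.' pass, move up to (3,5)
Step 4: enter (3,5), '/' deflects up->right, move right to (3,6)
Step 5: enter (3,6), '.' pass, move right to (3,7)
Step 6: at (3,7) — EXIT via right edge, pos 3

Answer: right 3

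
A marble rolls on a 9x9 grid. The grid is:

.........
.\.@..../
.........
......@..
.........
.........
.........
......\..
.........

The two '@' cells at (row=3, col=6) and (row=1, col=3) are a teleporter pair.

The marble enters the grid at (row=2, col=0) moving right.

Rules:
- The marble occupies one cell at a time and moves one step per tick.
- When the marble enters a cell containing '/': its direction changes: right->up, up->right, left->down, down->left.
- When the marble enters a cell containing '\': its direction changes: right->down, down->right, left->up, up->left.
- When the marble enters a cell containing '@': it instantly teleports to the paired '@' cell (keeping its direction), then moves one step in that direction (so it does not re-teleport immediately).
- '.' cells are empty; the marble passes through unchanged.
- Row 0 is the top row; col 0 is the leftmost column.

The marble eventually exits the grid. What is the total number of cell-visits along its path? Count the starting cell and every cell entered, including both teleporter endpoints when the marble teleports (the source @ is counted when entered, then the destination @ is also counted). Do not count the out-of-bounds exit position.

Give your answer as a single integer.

Answer: 9

Derivation:
Step 1: enter (2,0), '.' pass, move right to (2,1)
Step 2: enter (2,1), '.' pass, move right to (2,2)
Step 3: enter (2,2), '.' pass, move right to (2,3)
Step 4: enter (2,3), '.' pass, move right to (2,4)
Step 5: enter (2,4), '.' pass, move right to (2,5)
Step 6: enter (2,5), '.' pass, move right to (2,6)
Step 7: enter (2,6), '.' pass, move right to (2,7)
Step 8: enter (2,7), '.' pass, move right to (2,8)
Step 9: enter (2,8), '.' pass, move right to (2,9)
Step 10: at (2,9) — EXIT via right edge, pos 2
Path length (cell visits): 9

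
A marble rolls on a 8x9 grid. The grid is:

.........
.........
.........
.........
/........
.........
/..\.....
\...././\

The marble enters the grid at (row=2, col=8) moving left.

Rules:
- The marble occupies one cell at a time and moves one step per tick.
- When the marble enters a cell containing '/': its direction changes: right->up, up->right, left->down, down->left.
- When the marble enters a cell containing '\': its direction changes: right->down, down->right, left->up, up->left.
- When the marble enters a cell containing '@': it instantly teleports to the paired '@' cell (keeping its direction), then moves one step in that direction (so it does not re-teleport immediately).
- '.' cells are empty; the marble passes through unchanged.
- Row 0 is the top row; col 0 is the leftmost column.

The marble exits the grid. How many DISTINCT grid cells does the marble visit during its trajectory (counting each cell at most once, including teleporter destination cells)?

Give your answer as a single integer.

Answer: 9

Derivation:
Step 1: enter (2,8), '.' pass, move left to (2,7)
Step 2: enter (2,7), '.' pass, move left to (2,6)
Step 3: enter (2,6), '.' pass, move left to (2,5)
Step 4: enter (2,5), '.' pass, move left to (2,4)
Step 5: enter (2,4), '.' pass, move left to (2,3)
Step 6: enter (2,3), '.' pass, move left to (2,2)
Step 7: enter (2,2), '.' pass, move left to (2,1)
Step 8: enter (2,1), '.' pass, move left to (2,0)
Step 9: enter (2,0), '.' pass, move left to (2,-1)
Step 10: at (2,-1) — EXIT via left edge, pos 2
Distinct cells visited: 9 (path length 9)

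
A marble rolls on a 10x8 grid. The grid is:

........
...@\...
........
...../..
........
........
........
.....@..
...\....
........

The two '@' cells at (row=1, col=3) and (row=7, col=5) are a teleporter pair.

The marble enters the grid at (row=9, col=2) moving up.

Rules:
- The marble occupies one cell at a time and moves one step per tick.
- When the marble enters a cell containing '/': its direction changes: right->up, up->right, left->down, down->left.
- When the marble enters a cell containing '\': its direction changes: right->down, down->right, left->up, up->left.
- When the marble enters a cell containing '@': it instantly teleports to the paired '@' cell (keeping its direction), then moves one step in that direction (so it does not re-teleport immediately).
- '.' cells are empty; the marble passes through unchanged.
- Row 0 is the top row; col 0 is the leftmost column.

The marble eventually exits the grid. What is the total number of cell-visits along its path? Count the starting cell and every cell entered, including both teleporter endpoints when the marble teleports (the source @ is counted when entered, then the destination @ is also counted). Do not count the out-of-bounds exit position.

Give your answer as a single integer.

Step 1: enter (9,2), '.' pass, move up to (8,2)
Step 2: enter (8,2), '.' pass, move up to (7,2)
Step 3: enter (7,2), '.' pass, move up to (6,2)
Step 4: enter (6,2), '.' pass, move up to (5,2)
Step 5: enter (5,2), '.' pass, move up to (4,2)
Step 6: enter (4,2), '.' pass, move up to (3,2)
Step 7: enter (3,2), '.' pass, move up to (2,2)
Step 8: enter (2,2), '.' pass, move up to (1,2)
Step 9: enter (1,2), '.' pass, move up to (0,2)
Step 10: enter (0,2), '.' pass, move up to (-1,2)
Step 11: at (-1,2) — EXIT via top edge, pos 2
Path length (cell visits): 10

Answer: 10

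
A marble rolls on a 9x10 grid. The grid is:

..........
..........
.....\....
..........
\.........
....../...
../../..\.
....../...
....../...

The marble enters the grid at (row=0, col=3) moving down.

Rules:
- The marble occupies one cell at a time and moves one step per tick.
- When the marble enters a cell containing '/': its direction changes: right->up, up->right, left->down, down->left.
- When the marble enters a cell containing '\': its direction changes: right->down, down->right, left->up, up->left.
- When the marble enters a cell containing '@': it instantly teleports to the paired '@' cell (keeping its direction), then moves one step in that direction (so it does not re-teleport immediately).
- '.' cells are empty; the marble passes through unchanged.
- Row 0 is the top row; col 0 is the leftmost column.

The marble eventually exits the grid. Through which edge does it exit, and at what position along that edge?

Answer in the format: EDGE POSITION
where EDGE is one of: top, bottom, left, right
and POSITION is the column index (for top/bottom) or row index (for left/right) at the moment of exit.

Step 1: enter (0,3), '.' pass, move down to (1,3)
Step 2: enter (1,3), '.' pass, move down to (2,3)
Step 3: enter (2,3), '.' pass, move down to (3,3)
Step 4: enter (3,3), '.' pass, move down to (4,3)
Step 5: enter (4,3), '.' pass, move down to (5,3)
Step 6: enter (5,3), '.' pass, move down to (6,3)
Step 7: enter (6,3), '.' pass, move down to (7,3)
Step 8: enter (7,3), '.' pass, move down to (8,3)
Step 9: enter (8,3), '.' pass, move down to (9,3)
Step 10: at (9,3) — EXIT via bottom edge, pos 3

Answer: bottom 3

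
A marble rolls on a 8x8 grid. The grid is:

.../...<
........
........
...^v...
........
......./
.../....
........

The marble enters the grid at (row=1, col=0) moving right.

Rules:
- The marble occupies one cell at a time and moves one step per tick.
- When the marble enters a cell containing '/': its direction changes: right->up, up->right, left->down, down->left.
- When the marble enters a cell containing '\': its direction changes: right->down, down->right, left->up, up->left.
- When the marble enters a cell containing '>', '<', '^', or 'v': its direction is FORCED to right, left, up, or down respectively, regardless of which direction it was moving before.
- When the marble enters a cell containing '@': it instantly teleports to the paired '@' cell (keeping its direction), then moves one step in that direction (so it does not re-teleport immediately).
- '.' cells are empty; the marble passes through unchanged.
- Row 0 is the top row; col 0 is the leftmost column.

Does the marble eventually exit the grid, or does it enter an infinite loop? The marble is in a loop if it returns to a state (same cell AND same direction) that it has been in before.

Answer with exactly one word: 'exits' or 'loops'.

Step 1: enter (1,0), '.' pass, move right to (1,1)
Step 2: enter (1,1), '.' pass, move right to (1,2)
Step 3: enter (1,2), '.' pass, move right to (1,3)
Step 4: enter (1,3), '.' pass, move right to (1,4)
Step 5: enter (1,4), '.' pass, move right to (1,5)
Step 6: enter (1,5), '.' pass, move right to (1,6)
Step 7: enter (1,6), '.' pass, move right to (1,7)
Step 8: enter (1,7), '.' pass, move right to (1,8)
Step 9: at (1,8) — EXIT via right edge, pos 1

Answer: exits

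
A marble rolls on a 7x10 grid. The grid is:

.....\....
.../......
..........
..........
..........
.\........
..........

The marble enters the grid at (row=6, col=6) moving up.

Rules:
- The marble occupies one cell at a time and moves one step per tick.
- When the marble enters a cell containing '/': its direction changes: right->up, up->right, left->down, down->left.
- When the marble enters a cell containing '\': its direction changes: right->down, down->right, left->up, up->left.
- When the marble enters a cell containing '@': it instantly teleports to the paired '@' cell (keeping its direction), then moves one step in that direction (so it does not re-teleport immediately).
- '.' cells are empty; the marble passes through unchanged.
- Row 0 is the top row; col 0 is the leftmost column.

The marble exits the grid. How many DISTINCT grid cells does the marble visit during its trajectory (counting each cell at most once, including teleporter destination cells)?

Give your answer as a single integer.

Step 1: enter (6,6), '.' pass, move up to (5,6)
Step 2: enter (5,6), '.' pass, move up to (4,6)
Step 3: enter (4,6), '.' pass, move up to (3,6)
Step 4: enter (3,6), '.' pass, move up to (2,6)
Step 5: enter (2,6), '.' pass, move up to (1,6)
Step 6: enter (1,6), '.' pass, move up to (0,6)
Step 7: enter (0,6), '.' pass, move up to (-1,6)
Step 8: at (-1,6) — EXIT via top edge, pos 6
Distinct cells visited: 7 (path length 7)

Answer: 7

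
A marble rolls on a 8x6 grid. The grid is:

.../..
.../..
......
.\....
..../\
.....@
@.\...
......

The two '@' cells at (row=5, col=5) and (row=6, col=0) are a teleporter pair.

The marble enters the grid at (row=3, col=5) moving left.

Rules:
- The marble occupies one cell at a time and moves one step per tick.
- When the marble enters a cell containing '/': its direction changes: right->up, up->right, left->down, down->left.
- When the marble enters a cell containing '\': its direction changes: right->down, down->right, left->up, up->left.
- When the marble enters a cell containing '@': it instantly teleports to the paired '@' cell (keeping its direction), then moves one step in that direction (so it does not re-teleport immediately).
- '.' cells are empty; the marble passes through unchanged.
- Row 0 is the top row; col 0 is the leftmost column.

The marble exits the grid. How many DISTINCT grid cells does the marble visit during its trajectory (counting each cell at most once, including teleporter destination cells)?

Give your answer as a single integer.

Answer: 8

Derivation:
Step 1: enter (3,5), '.' pass, move left to (3,4)
Step 2: enter (3,4), '.' pass, move left to (3,3)
Step 3: enter (3,3), '.' pass, move left to (3,2)
Step 4: enter (3,2), '.' pass, move left to (3,1)
Step 5: enter (3,1), '\' deflects left->up, move up to (2,1)
Step 6: enter (2,1), '.' pass, move up to (1,1)
Step 7: enter (1,1), '.' pass, move up to (0,1)
Step 8: enter (0,1), '.' pass, move up to (-1,1)
Step 9: at (-1,1) — EXIT via top edge, pos 1
Distinct cells visited: 8 (path length 8)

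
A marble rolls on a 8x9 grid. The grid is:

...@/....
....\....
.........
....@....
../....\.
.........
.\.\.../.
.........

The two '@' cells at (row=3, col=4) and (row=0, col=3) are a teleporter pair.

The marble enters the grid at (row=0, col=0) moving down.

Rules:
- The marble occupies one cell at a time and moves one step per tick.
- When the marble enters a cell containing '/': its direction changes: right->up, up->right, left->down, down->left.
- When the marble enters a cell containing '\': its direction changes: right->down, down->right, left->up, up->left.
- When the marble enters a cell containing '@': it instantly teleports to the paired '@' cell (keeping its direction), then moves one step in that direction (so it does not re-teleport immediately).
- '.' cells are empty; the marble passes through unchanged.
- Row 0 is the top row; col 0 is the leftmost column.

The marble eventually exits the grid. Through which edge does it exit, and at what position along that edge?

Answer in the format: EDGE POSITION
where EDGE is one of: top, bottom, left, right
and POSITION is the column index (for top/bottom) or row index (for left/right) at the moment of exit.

Step 1: enter (0,0), '.' pass, move down to (1,0)
Step 2: enter (1,0), '.' pass, move down to (2,0)
Step 3: enter (2,0), '.' pass, move down to (3,0)
Step 4: enter (3,0), '.' pass, move down to (4,0)
Step 5: enter (4,0), '.' pass, move down to (5,0)
Step 6: enter (5,0), '.' pass, move down to (6,0)
Step 7: enter (6,0), '.' pass, move down to (7,0)
Step 8: enter (7,0), '.' pass, move down to (8,0)
Step 9: at (8,0) — EXIT via bottom edge, pos 0

Answer: bottom 0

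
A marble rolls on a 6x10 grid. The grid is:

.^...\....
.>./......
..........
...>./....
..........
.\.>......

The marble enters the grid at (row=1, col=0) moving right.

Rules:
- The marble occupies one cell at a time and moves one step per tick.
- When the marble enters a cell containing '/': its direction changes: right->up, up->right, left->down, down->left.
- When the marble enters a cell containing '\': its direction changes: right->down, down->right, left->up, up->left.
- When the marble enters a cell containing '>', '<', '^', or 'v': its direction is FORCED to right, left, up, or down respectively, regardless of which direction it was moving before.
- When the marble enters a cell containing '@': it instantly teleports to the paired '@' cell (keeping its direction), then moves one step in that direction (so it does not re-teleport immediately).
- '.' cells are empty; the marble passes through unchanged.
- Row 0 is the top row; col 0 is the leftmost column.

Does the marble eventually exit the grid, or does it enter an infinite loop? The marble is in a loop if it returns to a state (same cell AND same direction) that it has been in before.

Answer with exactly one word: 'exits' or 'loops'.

Answer: exits

Derivation:
Step 1: enter (1,0), '.' pass, move right to (1,1)
Step 2: enter (1,1), '>' forces right->right, move right to (1,2)
Step 3: enter (1,2), '.' pass, move right to (1,3)
Step 4: enter (1,3), '/' deflects right->up, move up to (0,3)
Step 5: enter (0,3), '.' pass, move up to (-1,3)
Step 6: at (-1,3) — EXIT via top edge, pos 3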